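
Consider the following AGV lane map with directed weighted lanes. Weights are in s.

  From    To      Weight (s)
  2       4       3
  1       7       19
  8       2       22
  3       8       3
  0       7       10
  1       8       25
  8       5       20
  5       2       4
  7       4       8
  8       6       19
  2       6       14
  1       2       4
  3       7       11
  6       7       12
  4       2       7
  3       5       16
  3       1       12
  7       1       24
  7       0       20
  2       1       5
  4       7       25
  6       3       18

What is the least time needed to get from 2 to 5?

Candidate routes:
2–6–3–5: 14+18+16 = 48
2–6–3–8–5: 14+18+3+20 = 55
2–1–8–5: 5+25+20 = 50
Cheapest is 2–6–3–5 at 48 s.

48 s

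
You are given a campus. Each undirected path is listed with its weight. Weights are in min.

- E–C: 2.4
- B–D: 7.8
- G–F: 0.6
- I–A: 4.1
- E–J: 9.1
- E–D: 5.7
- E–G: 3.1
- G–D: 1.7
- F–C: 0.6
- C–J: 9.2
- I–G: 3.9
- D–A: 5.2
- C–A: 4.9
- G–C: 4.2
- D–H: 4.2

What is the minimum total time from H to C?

Running Dijkstra from H:
H: 0
D: 4.2  (via H)
G: 5.9  (via D)
F: 6.5  (via G)
C: 7.1  (via F)
Shortest route: H → D → G → F → C = 7.1 min.

7.1 min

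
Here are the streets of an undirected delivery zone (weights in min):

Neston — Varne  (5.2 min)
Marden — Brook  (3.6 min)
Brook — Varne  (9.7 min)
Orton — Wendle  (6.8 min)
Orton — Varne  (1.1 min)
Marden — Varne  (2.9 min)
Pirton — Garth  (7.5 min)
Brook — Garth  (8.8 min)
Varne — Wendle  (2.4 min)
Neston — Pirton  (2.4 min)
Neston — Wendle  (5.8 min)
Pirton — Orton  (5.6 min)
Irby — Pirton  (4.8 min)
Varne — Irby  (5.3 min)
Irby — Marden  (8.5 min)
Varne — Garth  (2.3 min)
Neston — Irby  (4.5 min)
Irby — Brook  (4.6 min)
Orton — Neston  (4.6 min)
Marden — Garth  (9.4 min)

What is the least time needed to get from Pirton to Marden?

9.6 min

Candidate routes:
Pirton–Neston–Varne–Marden: 2.4+5.2+2.9 = 10.5
Pirton–Neston–Orton–Varne–Marden: 2.4+4.6+1.1+2.9 = 11
Pirton–Orton–Varne–Marden: 5.6+1.1+2.9 = 9.6
The minimum is 9.6 min via Pirton–Orton–Varne–Marden.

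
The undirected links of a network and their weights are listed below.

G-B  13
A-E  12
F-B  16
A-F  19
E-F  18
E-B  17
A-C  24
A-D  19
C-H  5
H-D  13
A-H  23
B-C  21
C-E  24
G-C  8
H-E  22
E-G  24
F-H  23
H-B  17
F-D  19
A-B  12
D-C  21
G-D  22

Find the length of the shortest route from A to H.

Running Dijkstra from A:
A: 0
B: 12  (via A)
E: 12  (via A)
D: 19  (via A)
F: 19  (via A)
H: 23  (via A)
Shortest route: A–H = 23.

23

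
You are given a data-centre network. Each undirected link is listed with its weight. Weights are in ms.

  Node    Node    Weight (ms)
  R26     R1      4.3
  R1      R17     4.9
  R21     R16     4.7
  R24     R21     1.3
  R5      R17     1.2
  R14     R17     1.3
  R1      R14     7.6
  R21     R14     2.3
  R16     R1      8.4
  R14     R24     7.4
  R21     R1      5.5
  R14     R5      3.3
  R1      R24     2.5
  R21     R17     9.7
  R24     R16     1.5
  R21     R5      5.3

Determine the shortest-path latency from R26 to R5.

Settle nodes by increasing distance from R26:
R26: 0
R1: 4.3  (via R26)
R24: 6.8  (via R1)
R21: 8.1  (via R24)
R16: 8.3  (via R24)
R17: 9.2  (via R1)
R14: 10.4  (via R21)
R5: 10.4  (via R17)
Shortest route: R26–R1–R17–R5 = 10.4 ms.

10.4 ms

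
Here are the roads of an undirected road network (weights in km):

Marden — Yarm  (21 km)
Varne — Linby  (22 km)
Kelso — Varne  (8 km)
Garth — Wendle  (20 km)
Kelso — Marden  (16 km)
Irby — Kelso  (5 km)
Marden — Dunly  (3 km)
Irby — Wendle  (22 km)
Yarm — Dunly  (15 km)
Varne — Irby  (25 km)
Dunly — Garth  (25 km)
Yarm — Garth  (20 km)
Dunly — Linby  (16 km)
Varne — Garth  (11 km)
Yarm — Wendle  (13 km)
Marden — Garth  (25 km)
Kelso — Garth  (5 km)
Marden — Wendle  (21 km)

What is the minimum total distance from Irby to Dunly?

Settle nodes by increasing distance from Irby:
Irby: 0
Kelso: 5  (via Irby)
Garth: 10  (via Kelso)
Varne: 13  (via Kelso)
Marden: 21  (via Kelso)
Wendle: 22  (via Irby)
Dunly: 24  (via Marden)
Shortest route: Irby → Kelso → Marden → Dunly = 24 km.

24 km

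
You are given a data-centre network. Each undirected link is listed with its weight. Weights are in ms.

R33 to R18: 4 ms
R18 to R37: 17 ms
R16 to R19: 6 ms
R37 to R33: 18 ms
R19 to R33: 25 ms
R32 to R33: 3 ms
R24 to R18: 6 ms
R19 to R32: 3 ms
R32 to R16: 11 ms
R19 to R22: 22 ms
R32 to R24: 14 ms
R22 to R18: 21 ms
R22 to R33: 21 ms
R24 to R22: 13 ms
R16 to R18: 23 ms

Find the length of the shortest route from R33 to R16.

12 ms

Compare a few routes:
R33–R32–R19–R16: 3+3+6 = 12
R33–R32–R16: 3+11 = 14
Cheapest is R33–R32–R19–R16 at 12 ms.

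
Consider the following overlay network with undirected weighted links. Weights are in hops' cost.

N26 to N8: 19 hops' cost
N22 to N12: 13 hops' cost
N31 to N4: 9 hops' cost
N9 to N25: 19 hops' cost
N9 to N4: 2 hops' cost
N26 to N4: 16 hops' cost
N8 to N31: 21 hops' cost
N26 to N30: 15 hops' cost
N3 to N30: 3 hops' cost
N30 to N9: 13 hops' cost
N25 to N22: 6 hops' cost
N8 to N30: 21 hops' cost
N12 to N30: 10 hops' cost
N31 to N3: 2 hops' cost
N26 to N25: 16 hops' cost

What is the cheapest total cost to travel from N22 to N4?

Shortest distances from N22:
N22: 0
N25: 6  (via N22)
N12: 13  (via N22)
N26: 22  (via N25)
N30: 23  (via N12)
N9: 25  (via N25)
N3: 26  (via N30)
N4: 27  (via N9)
Shortest route: N22–N25–N9–N4 = 27 hops' cost.

27 hops' cost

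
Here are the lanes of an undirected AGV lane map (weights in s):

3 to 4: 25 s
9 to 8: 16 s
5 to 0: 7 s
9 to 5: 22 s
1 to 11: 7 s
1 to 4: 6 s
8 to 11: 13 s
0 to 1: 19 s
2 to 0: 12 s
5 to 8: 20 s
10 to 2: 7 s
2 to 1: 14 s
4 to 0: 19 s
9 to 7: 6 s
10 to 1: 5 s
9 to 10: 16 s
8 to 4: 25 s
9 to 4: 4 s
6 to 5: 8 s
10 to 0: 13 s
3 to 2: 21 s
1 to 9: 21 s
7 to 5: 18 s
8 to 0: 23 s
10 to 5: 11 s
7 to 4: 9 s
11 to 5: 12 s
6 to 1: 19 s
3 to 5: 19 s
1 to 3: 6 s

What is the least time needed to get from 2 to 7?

Enumerating some paths:
2 - 1 - 4 - 7: 14+6+9 = 29
2 - 10 - 1 - 4 - 9 - 7: 7+5+6+4+6 = 28
2 - 10 - 1 - 4 - 7: 7+5+6+9 = 27
The minimum is 27 s via 2 - 10 - 1 - 4 - 7.

27 s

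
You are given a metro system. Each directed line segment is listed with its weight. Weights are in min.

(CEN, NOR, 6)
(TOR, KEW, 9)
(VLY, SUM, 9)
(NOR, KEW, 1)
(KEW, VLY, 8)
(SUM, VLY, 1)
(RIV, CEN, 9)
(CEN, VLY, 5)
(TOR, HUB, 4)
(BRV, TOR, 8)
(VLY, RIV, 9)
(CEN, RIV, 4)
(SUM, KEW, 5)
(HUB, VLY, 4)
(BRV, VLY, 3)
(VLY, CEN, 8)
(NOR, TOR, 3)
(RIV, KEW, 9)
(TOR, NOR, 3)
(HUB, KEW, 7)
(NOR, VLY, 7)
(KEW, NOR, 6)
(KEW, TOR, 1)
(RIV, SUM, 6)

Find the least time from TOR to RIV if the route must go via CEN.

20 min

Shortest TOR→CEN: TOR → HUB → VLY → CEN = 16
Shortest CEN→RIV: CEN → RIV = 4
Total via CEN: 16 + 4 = 20 min.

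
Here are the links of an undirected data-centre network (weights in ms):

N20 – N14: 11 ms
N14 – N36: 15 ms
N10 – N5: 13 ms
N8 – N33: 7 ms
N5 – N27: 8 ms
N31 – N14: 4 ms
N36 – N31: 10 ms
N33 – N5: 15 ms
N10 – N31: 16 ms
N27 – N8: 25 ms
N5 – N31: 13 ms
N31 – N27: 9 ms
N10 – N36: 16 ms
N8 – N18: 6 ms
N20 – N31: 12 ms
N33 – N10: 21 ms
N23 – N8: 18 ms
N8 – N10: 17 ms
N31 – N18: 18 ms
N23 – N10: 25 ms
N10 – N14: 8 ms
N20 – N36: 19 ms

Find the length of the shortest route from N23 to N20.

44 ms

Shortest distances from N23:
N23: 0
N8: 18  (via N23)
N18: 24  (via N8)
N33: 25  (via N8)
N10: 25  (via N23)
N14: 33  (via N10)
N31: 37  (via N14)
N5: 38  (via N10)
N36: 41  (via N10)
N27: 43  (via N8)
N20: 44  (via N14)
Shortest route: N23–N10–N14–N20 = 44 ms.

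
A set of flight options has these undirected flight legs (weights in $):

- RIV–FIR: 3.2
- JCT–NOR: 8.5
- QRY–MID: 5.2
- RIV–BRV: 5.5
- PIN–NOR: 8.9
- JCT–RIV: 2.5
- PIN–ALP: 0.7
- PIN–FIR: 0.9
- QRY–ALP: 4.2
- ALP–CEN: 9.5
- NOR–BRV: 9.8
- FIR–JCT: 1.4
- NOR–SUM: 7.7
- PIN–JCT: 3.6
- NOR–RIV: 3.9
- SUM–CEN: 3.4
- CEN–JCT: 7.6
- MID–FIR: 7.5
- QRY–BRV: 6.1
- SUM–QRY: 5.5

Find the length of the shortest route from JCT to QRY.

Enumerating some paths:
JCT–PIN–ALP–QRY: 3.6+0.7+4.2 = 8.5
JCT–FIR–PIN–ALP–QRY: 1.4+0.9+0.7+4.2 = 7.2
The minimum is $7.2 via JCT–FIR–PIN–ALP–QRY.

$7.2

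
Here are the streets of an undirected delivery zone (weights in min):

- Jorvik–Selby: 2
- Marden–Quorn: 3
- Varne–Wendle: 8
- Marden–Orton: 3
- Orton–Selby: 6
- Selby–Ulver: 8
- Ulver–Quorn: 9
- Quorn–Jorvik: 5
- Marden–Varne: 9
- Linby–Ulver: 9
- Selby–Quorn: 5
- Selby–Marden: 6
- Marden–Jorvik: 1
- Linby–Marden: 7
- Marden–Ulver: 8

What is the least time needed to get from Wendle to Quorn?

20 min

Settle nodes by increasing distance from Wendle:
Wendle: 0
Varne: 8  (via Wendle)
Marden: 17  (via Varne)
Jorvik: 18  (via Marden)
Orton: 20  (via Marden)
Quorn: 20  (via Marden)
Shortest route: Wendle → Varne → Marden → Quorn = 20 min.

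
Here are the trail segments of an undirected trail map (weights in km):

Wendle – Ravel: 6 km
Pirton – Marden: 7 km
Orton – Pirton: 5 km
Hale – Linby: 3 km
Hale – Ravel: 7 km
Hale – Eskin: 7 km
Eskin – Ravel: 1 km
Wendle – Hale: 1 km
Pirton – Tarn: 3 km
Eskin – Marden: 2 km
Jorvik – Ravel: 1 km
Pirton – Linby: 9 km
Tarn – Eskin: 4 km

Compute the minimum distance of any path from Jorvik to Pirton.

Running Dijkstra from Jorvik:
Jorvik: 0
Ravel: 1  (via Jorvik)
Eskin: 2  (via Ravel)
Marden: 4  (via Eskin)
Tarn: 6  (via Eskin)
Wendle: 7  (via Ravel)
Hale: 8  (via Ravel)
Pirton: 9  (via Tarn)
Shortest route: Jorvik–Ravel–Eskin–Tarn–Pirton = 9 km.

9 km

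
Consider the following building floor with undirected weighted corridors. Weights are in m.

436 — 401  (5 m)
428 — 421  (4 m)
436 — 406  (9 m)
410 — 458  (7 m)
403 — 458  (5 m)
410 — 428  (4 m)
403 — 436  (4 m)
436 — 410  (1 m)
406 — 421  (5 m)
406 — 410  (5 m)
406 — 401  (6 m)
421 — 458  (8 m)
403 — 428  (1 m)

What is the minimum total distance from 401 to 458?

13 m

Shortest distances from 401:
401: 0
436: 5  (via 401)
406: 6  (via 401)
410: 6  (via 436)
403: 9  (via 436)
428: 10  (via 410)
421: 11  (via 406)
458: 13  (via 410)
Shortest route: 401–436–410–458 = 13 m.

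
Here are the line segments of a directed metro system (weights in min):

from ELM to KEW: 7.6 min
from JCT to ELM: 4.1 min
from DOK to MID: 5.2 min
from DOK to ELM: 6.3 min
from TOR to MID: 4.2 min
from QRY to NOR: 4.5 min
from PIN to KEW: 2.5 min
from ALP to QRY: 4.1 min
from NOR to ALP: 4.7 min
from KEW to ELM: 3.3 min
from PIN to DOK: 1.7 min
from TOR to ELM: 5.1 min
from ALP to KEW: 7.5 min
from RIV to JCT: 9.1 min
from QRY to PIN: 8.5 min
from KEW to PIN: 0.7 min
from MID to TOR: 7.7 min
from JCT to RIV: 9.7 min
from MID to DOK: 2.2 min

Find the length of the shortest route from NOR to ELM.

Shortest distances from NOR:
NOR: 0
ALP: 4.7  (via NOR)
QRY: 8.8  (via ALP)
KEW: 12.2  (via ALP)
PIN: 12.9  (via KEW)
DOK: 14.6  (via PIN)
ELM: 15.5  (via KEW)
Shortest route: NOR → ALP → KEW → ELM = 15.5 min.

15.5 min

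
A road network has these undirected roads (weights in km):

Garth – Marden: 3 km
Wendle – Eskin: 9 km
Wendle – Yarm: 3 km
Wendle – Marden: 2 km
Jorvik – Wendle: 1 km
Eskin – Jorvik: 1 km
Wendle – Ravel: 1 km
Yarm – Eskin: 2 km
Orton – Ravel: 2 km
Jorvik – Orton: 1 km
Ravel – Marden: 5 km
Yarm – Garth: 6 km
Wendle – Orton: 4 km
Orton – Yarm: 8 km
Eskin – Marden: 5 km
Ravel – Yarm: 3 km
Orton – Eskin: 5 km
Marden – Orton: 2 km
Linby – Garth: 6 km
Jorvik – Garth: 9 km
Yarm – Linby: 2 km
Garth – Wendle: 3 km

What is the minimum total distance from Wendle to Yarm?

Running Dijkstra from Wendle:
Wendle: 0
Jorvik: 1  (via Wendle)
Ravel: 1  (via Wendle)
Marden: 2  (via Wendle)
Eskin: 2  (via Jorvik)
Orton: 2  (via Jorvik)
Garth: 3  (via Wendle)
Yarm: 3  (via Wendle)
Shortest route: Wendle → Yarm = 3 km.

3 km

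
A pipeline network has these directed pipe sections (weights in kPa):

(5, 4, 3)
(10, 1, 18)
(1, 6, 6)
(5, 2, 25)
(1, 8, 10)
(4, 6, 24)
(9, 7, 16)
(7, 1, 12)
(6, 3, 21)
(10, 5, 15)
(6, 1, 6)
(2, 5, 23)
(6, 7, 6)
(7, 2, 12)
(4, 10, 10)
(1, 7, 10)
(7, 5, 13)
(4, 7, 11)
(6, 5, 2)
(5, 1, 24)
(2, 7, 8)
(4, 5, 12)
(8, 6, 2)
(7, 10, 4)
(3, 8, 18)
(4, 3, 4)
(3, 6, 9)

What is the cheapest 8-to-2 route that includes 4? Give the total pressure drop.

Best 8 to 4: 8 → 6 → 5 → 4 costing 7
Best 4 to 2: 4 → 7 → 2 costing 23
Total via 4: 7 + 23 = 30 kPa.

30 kPa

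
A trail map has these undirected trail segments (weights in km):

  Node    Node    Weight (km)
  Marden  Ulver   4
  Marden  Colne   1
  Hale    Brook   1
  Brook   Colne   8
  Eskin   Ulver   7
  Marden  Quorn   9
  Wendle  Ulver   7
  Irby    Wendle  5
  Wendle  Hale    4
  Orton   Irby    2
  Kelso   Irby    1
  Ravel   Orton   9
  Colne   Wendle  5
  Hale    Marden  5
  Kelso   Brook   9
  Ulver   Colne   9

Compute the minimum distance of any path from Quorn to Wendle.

15 km

Candidate routes:
Quorn → Marden → Ulver → Wendle: 9+4+7 = 20
Quorn → Marden → Colne → Wendle: 9+1+5 = 15
Quorn → Marden → Hale → Wendle: 9+5+4 = 18
The minimum is 15 km via Quorn → Marden → Colne → Wendle.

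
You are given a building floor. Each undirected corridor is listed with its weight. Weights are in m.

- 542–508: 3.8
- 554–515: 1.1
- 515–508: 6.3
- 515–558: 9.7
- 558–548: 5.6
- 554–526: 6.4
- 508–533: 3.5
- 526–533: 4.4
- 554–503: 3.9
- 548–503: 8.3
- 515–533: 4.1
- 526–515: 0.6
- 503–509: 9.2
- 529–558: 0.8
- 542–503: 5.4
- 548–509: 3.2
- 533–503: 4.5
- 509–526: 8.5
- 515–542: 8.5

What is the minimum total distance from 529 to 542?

Candidate routes:
529 → 558 → 515 → 542: 0.8+9.7+8.5 = 19
529 → 558 → 515 → 508 → 542: 0.8+9.7+6.3+3.8 = 20.6
529 → 558 → 548 → 503 → 542: 0.8+5.6+8.3+5.4 = 20.1
Cheapest is 529 → 558 → 515 → 542 at 19 m.

19 m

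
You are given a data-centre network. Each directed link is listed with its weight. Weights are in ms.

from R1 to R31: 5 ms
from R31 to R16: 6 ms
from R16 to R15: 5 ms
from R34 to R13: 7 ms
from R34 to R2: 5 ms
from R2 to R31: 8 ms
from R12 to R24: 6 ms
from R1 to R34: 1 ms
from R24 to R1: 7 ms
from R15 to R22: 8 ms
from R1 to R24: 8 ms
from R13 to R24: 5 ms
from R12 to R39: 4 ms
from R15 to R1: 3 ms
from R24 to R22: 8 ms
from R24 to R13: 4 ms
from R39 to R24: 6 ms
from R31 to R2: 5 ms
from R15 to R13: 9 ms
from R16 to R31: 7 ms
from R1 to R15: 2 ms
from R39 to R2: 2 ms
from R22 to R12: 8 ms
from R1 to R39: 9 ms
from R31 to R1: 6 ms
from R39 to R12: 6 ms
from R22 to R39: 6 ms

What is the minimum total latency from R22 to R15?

21 ms

Candidate routes:
R22 → R12 → R24 → R1 → R15: 8+6+7+2 = 23
R22 → R39 → R24 → R1 → R15: 6+6+7+2 = 21
Cheapest is R22 → R39 → R24 → R1 → R15 at 21 ms.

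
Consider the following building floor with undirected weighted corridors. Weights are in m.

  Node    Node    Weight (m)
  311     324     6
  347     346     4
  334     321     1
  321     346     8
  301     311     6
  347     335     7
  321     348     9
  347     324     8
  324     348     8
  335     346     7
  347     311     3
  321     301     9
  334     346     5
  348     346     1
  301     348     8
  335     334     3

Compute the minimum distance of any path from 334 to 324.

Enumerating some paths:
334–346–347–324: 5+4+8 = 17
334–346–348–324: 5+1+8 = 14
The minimum is 14 m via 334–346–348–324.

14 m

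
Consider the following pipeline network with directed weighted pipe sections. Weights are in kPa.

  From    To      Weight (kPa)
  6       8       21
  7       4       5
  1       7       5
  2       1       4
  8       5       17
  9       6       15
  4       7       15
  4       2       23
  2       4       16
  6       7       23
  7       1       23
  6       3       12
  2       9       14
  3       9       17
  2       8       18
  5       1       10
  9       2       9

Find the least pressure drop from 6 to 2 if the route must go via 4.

51 kPa

Shortest 6→4: 6 → 7 → 4 = 28
Best 4 to 2: 4 → 2 costing 23
Total via 4: 28 + 23 = 51 kPa.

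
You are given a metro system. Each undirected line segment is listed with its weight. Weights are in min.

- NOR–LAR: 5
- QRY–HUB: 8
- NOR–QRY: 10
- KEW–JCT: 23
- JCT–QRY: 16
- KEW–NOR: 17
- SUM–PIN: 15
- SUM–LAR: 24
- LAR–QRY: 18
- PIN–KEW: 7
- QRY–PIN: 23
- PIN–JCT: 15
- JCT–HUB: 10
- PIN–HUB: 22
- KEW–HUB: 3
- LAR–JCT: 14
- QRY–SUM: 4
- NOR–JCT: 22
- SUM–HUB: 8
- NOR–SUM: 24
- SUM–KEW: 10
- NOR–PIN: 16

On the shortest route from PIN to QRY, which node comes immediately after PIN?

Enumerating some paths:
PIN–KEW–HUB–QRY: 7+3+8 = 18
PIN–SUM–QRY: 15+4 = 19
The minimum is 18 min via PIN–KEW–HUB–QRY.
So from PIN the first move is to KEW.

KEW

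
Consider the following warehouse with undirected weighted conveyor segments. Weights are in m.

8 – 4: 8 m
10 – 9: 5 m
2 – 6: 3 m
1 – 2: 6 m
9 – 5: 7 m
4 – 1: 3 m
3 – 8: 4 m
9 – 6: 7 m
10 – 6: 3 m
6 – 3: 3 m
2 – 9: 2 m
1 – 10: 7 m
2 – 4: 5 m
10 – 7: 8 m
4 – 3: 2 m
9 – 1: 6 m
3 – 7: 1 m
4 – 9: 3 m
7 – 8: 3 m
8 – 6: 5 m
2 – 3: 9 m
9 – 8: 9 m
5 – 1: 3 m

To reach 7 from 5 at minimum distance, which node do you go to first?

Candidate routes:
5–1–9–4–3–7: 3+6+3+2+1 = 15
5–1–4–3–7: 3+3+2+1 = 9
5–1–4–3–8–7: 3+3+2+4+3 = 15
5–9–4–3–7: 7+3+2+1 = 13
The minimum is 9 m via 5–1–4–3–7.
So from 5 the first move is to 1.

1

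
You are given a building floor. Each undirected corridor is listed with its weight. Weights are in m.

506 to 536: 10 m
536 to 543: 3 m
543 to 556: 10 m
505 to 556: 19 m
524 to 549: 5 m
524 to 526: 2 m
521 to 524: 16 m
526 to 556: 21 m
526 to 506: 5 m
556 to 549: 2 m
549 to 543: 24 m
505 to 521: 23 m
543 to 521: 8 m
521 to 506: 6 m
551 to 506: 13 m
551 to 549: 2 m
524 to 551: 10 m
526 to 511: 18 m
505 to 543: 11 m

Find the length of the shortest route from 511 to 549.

Enumerating some paths:
511 - 526 - 524 - 549: 18+2+5 = 25
511 - 526 - 506 - 551 - 549: 18+5+13+2 = 38
511 - 526 - 524 - 551 - 549: 18+2+10+2 = 32
Cheapest is 511 - 526 - 524 - 549 at 25 m.

25 m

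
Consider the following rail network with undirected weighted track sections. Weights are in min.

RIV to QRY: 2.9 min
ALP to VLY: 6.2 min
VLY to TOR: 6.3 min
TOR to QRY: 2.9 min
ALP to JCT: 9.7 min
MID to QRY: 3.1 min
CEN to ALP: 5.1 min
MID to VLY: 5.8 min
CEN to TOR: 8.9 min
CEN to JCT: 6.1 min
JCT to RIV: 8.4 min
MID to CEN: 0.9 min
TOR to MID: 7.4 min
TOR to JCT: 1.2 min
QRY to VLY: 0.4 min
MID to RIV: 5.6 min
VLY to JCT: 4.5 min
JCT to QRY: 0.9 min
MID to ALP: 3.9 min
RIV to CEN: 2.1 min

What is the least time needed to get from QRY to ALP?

Enumerating some paths:
QRY → VLY → ALP: 0.4+6.2 = 6.6
QRY → MID → ALP: 3.1+3.9 = 7
The minimum is 6.6 min via QRY → VLY → ALP.

6.6 min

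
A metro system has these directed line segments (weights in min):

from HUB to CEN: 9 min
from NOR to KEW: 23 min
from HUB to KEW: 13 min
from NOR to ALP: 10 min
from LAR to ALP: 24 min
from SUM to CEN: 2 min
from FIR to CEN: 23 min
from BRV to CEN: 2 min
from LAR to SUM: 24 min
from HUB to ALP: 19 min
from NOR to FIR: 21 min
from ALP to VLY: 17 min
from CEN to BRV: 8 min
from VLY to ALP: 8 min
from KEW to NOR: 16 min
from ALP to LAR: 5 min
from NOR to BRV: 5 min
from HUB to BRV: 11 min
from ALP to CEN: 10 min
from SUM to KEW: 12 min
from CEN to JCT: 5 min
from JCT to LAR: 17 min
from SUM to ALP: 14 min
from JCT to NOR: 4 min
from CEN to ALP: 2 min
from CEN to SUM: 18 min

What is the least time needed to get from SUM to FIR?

Candidate routes:
SUM–KEW–NOR–FIR: 12+16+21 = 49
SUM–CEN–JCT–NOR–FIR: 2+5+4+21 = 32
The minimum is 32 min via SUM–CEN–JCT–NOR–FIR.

32 min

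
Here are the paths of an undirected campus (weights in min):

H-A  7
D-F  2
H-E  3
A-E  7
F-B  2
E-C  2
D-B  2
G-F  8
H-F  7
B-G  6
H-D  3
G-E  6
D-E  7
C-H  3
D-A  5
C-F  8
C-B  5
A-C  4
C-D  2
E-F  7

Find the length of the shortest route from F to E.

6 min

Running Dijkstra from F:
F: 0
B: 2  (via F)
D: 2  (via F)
C: 4  (via D)
H: 5  (via D)
E: 6  (via C)
Shortest route: F–D–C–E = 6 min.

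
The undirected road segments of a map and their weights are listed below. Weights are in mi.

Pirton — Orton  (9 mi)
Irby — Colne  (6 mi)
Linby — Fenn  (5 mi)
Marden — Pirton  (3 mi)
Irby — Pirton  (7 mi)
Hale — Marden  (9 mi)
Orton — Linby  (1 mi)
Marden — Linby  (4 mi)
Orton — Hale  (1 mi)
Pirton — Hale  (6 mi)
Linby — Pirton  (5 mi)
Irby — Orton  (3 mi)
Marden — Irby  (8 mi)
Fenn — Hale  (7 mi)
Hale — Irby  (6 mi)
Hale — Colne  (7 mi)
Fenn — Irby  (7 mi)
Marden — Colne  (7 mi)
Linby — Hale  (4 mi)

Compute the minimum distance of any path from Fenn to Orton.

6 mi

Enumerating some paths:
Fenn–Linby–Orton: 5+1 = 6
Fenn–Linby–Hale–Orton: 5+4+1 = 10
Fenn–Hale–Orton: 7+1 = 8
Cheapest is Fenn–Linby–Orton at 6 mi.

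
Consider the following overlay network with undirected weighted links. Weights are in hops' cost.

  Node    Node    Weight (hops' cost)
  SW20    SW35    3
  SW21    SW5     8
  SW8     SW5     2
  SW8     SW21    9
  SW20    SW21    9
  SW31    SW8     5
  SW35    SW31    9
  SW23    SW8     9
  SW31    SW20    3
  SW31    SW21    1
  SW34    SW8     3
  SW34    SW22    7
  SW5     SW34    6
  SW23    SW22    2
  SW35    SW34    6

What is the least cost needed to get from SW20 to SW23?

Candidate routes:
SW20 → SW35 → SW34 → SW22 → SW23: 3+6+7+2 = 18
SW20 → SW31 → SW8 → SW34 → SW22 → SW23: 3+5+3+7+2 = 20
SW20 → SW35 → SW34 → SW8 → SW23: 3+6+3+9 = 21
SW20 → SW31 → SW8 → SW23: 3+5+9 = 17
The minimum is 17 hops' cost via SW20 → SW31 → SW8 → SW23.

17 hops' cost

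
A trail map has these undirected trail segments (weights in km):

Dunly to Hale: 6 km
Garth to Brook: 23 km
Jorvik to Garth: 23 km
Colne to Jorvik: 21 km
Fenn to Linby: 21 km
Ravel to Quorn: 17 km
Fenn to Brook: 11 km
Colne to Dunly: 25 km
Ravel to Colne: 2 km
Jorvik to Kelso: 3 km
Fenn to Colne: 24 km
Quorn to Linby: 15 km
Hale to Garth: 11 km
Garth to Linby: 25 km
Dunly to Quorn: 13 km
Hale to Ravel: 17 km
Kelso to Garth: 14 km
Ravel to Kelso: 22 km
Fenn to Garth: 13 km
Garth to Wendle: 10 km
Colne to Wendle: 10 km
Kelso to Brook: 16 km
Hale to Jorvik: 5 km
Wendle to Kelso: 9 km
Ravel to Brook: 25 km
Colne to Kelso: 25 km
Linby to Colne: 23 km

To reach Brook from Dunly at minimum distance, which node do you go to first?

Compare a few routes:
Dunly - Hale - Garth - Fenn - Brook: 6+11+13+11 = 41
Dunly - Hale - Garth - Brook: 6+11+23 = 40
Dunly - Hale - Jorvik - Kelso - Brook: 6+5+3+16 = 30
The minimum is 30 km via Dunly - Hale - Jorvik - Kelso - Brook.
So from Dunly the first move is to Hale.

Hale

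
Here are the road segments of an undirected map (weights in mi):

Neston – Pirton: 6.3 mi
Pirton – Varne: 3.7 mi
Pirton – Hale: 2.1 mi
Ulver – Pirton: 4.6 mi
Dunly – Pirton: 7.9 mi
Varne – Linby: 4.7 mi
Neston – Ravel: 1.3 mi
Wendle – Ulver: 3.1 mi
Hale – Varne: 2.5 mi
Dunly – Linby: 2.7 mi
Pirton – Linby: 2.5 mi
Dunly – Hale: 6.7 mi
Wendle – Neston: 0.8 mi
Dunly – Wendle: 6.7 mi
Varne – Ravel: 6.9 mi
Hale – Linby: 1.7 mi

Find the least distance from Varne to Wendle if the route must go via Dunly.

Best Varne to Dunly: Varne–Hale–Linby–Dunly costing 6.9
Shortest Dunly→Wendle: Dunly–Wendle = 6.7
Total via Dunly: 6.9 + 6.7 = 13.6 mi.

13.6 mi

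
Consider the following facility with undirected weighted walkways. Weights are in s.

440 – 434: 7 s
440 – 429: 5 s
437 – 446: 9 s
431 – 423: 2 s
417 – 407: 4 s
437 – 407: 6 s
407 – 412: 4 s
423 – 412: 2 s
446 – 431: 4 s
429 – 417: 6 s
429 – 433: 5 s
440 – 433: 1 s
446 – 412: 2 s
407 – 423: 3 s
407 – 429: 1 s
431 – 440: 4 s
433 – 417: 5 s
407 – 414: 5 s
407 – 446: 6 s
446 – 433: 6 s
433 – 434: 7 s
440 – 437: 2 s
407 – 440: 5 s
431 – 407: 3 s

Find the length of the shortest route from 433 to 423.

7 s

Compare a few routes:
433 - 440 - 431 - 423: 1+4+2 = 7
433 - 440 - 407 - 423: 1+5+3 = 9
433 - 429 - 407 - 423: 5+1+3 = 9
Cheapest is 433 - 440 - 431 - 423 at 7 s.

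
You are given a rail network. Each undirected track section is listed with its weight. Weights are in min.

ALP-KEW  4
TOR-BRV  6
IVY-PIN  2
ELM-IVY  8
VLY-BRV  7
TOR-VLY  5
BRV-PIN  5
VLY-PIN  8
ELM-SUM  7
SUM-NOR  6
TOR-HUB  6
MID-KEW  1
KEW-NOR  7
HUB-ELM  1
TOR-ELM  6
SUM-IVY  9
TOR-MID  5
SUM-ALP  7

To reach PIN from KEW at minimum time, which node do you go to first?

MID

Compare a few routes:
KEW → MID → TOR → VLY → PIN: 1+5+5+8 = 19
KEW → MID → TOR → BRV → PIN: 1+5+6+5 = 17
The minimum is 17 min via KEW → MID → TOR → BRV → PIN.
So from KEW the first move is to MID.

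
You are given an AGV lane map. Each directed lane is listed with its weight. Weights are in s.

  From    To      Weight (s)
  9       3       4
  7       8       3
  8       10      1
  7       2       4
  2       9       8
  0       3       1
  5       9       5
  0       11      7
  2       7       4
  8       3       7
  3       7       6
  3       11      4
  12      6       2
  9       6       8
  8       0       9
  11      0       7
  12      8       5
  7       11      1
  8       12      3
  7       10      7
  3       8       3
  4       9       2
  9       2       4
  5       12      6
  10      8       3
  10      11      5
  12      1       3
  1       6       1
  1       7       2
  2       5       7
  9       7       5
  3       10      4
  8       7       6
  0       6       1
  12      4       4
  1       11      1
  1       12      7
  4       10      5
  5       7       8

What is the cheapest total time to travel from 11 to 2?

18 s

Shortest distances from 11:
11: 0
0: 7  (via 11)
3: 8  (via 0)
6: 8  (via 0)
8: 11  (via 3)
10: 12  (via 3)
7: 14  (via 3)
12: 14  (via 8)
1: 17  (via 12)
2: 18  (via 7)
Shortest route: 11 → 0 → 3 → 7 → 2 = 18 s.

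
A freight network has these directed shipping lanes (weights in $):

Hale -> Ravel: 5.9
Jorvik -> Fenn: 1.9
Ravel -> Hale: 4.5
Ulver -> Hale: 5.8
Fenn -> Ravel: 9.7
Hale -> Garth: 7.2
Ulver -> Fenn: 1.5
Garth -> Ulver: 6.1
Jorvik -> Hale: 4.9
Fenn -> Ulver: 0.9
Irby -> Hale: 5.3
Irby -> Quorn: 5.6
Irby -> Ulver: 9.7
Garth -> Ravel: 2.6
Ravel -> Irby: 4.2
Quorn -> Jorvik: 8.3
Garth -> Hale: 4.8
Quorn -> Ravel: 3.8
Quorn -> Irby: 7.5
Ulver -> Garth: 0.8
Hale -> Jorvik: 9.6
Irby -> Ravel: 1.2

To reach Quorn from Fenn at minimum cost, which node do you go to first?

Ulver

Enumerating some paths:
Fenn–Ulver–Garth–Ravel–Irby–Quorn: 0.9+0.8+2.6+4.2+5.6 = 14.1
Fenn–Ravel–Irby–Quorn: 9.7+4.2+5.6 = 19.5
Cheapest is Fenn–Ulver–Garth–Ravel–Irby–Quorn at $14.1.
So from Fenn the first move is to Ulver.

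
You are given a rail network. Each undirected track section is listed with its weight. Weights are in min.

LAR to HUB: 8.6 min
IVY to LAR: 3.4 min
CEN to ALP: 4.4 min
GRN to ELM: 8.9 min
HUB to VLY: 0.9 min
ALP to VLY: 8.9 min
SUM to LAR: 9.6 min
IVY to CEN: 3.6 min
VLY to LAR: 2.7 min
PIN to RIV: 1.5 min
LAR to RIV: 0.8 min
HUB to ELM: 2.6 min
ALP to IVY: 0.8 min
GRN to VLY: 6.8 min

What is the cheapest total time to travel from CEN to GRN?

Candidate routes:
CEN–ALP–VLY–GRN: 4.4+8.9+6.8 = 20.1
CEN–IVY–ALP–VLY–GRN: 3.6+0.8+8.9+6.8 = 20.1
CEN–IVY–LAR–VLY–GRN: 3.6+3.4+2.7+6.8 = 16.5
CEN–ALP–IVY–LAR–VLY–GRN: 4.4+0.8+3.4+2.7+6.8 = 18.1
The minimum is 16.5 min via CEN–IVY–LAR–VLY–GRN.

16.5 min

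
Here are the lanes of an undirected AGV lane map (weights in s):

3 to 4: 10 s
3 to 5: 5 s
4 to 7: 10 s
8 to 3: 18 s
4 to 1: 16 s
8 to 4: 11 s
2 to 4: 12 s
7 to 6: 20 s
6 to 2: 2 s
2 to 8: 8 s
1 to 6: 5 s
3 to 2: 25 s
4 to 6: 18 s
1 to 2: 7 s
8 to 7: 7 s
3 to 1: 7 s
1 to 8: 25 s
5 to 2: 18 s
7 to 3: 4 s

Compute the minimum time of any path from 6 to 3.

12 s

Shortest distances from 6:
6: 0
2: 2  (via 6)
1: 5  (via 6)
8: 10  (via 2)
3: 12  (via 1)
Shortest route: 6–1–3 = 12 s.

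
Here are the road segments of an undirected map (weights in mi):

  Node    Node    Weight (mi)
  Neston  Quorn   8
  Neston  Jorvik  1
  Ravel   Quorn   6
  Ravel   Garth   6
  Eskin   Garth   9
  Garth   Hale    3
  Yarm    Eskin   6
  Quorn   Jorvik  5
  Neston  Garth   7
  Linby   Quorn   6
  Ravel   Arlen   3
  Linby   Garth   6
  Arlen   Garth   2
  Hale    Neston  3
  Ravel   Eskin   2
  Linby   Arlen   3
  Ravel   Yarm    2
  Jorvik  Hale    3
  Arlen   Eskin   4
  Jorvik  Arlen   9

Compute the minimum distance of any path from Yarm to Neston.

13 mi

Shortest distances from Yarm:
Yarm: 0
Ravel: 2  (via Yarm)
Eskin: 4  (via Ravel)
Arlen: 5  (via Ravel)
Garth: 7  (via Arlen)
Quorn: 8  (via Ravel)
Linby: 8  (via Arlen)
Hale: 10  (via Garth)
Jorvik: 13  (via Quorn)
Neston: 13  (via Hale)
Shortest route: Yarm–Ravel–Arlen–Garth–Hale–Neston = 13 mi.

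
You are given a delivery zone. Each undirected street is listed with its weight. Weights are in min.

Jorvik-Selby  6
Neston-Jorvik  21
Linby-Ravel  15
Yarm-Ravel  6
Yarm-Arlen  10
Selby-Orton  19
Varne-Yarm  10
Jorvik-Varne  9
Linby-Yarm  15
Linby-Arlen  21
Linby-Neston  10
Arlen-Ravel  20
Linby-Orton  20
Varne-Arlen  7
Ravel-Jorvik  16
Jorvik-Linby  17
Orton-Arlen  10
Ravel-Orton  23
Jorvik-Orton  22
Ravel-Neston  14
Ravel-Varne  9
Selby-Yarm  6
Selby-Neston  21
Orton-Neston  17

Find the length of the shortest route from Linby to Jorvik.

Candidate routes:
Linby–Yarm–Selby–Jorvik: 15+6+6 = 27
Linby–Jorvik: 17 = 17
Cheapest is Linby–Jorvik at 17 min.

17 min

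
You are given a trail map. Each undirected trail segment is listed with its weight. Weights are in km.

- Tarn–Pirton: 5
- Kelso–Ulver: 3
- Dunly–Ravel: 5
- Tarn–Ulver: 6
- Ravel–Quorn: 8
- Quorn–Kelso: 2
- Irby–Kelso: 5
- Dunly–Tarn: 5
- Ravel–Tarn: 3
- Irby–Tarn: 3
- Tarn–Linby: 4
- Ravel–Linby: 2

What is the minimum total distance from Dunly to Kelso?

Compare a few routes:
Dunly–Tarn–Irby–Kelso: 5+3+5 = 13
Dunly–Ravel–Quorn–Kelso: 5+8+2 = 15
Dunly–Tarn–Ulver–Kelso: 5+6+3 = 14
Cheapest is Dunly–Tarn–Irby–Kelso at 13 km.

13 km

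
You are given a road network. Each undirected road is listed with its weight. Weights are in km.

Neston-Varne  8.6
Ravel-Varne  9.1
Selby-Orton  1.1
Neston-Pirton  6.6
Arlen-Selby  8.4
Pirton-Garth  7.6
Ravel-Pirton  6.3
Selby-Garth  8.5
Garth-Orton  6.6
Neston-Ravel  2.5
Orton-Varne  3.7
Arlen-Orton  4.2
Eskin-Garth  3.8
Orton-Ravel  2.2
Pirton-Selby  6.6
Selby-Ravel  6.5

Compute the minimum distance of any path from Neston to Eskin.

Settle nodes by increasing distance from Neston:
Neston: 0
Ravel: 2.5  (via Neston)
Orton: 4.7  (via Ravel)
Selby: 5.8  (via Orton)
Pirton: 6.6  (via Neston)
Varne: 8.4  (via Orton)
Arlen: 8.9  (via Orton)
Garth: 11.3  (via Orton)
Eskin: 15.1  (via Garth)
Shortest route: Neston → Ravel → Orton → Garth → Eskin = 15.1 km.

15.1 km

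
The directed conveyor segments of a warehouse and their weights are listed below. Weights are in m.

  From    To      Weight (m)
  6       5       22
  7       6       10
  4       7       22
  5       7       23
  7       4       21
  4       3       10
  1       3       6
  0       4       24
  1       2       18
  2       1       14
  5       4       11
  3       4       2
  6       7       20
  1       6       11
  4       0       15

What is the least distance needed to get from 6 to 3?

43 m

Candidate routes:
6 - 7 - 4 - 3: 20+21+10 = 51
6 - 5 - 4 - 3: 22+11+10 = 43
The minimum is 43 m via 6 - 5 - 4 - 3.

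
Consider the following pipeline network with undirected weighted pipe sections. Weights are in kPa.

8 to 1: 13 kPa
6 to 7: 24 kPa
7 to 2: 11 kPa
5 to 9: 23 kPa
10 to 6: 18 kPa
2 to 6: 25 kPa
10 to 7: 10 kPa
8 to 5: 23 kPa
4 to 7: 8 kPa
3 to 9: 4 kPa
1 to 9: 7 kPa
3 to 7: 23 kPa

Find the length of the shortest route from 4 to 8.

55 kPa

Compare a few routes:
4 → 7 → 3 → 9 → 1 → 8: 8+23+4+7+13 = 55
4 → 7 → 3 → 9 → 5 → 8: 8+23+4+23+23 = 81
The minimum is 55 kPa via 4 → 7 → 3 → 9 → 1 → 8.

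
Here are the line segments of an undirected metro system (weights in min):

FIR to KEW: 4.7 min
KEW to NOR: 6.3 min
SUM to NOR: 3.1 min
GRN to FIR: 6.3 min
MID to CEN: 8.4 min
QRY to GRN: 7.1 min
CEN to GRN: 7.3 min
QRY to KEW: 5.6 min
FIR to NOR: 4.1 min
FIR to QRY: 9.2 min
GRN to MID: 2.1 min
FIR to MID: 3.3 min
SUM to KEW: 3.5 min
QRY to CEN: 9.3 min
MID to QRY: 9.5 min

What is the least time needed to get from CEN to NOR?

Settle nodes by increasing distance from CEN:
CEN: 0
GRN: 7.3  (via CEN)
MID: 8.4  (via CEN)
QRY: 9.3  (via CEN)
FIR: 11.7  (via MID)
KEW: 14.9  (via QRY)
NOR: 15.8  (via FIR)
Shortest route: CEN → MID → FIR → NOR = 15.8 min.

15.8 min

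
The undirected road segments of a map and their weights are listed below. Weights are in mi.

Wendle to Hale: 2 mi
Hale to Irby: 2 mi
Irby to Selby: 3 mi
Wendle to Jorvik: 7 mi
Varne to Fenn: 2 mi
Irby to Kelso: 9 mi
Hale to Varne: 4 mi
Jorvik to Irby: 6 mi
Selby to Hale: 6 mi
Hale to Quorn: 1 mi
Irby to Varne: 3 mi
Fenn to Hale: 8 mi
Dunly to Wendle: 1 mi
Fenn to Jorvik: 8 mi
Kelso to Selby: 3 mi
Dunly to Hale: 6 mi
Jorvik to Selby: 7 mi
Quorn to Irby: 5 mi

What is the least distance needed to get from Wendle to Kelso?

Compare a few routes:
Wendle → Hale → Selby → Kelso: 2+6+3 = 11
Wendle → Hale → Irby → Selby → Kelso: 2+2+3+3 = 10
Wendle → Hale → Irby → Kelso: 2+2+9 = 13
Cheapest is Wendle → Hale → Irby → Selby → Kelso at 10 mi.

10 mi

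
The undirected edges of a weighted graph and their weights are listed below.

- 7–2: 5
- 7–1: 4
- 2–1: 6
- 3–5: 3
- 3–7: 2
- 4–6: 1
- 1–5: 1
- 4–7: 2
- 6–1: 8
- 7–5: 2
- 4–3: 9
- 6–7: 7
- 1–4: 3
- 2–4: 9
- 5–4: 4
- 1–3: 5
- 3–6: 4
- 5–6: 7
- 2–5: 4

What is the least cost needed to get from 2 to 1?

5

Running Dijkstra from 2:
2: 0
5: 4  (via 2)
1: 5  (via 5)
Shortest route: 2–5–1 = 5.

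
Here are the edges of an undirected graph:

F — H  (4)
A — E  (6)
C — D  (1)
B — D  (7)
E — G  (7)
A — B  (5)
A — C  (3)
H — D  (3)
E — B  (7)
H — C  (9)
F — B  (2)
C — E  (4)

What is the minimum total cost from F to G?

Shortest distances from F:
F: 0
B: 2  (via F)
H: 4  (via F)
A: 7  (via B)
D: 7  (via H)
C: 8  (via D)
E: 9  (via B)
G: 16  (via E)
Shortest route: F → B → E → G = 16.

16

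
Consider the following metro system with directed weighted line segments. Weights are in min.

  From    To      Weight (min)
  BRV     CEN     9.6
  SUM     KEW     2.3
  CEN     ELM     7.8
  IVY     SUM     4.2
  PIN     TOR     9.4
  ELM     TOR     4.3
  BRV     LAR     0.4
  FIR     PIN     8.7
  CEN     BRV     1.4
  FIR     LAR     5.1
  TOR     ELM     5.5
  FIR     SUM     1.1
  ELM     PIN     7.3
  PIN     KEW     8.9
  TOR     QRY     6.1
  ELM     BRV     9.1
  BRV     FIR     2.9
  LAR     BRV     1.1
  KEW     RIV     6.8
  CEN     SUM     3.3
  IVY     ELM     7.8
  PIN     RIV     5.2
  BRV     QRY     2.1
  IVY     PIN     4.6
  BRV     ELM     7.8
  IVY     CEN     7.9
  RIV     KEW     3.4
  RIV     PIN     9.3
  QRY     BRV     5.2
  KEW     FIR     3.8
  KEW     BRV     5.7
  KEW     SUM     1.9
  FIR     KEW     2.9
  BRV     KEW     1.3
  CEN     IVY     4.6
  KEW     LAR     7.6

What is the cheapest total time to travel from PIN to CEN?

23.9 min

Settle nodes by increasing distance from PIN:
PIN: 0
RIV: 5.2  (via PIN)
KEW: 8.6  (via RIV)
TOR: 9.4  (via PIN)
SUM: 10.5  (via KEW)
FIR: 12.4  (via KEW)
BRV: 14.3  (via KEW)
LAR: 14.7  (via BRV)
ELM: 14.9  (via TOR)
QRY: 15.5  (via TOR)
CEN: 23.9  (via BRV)
Shortest route: PIN → RIV → KEW → BRV → CEN = 23.9 min.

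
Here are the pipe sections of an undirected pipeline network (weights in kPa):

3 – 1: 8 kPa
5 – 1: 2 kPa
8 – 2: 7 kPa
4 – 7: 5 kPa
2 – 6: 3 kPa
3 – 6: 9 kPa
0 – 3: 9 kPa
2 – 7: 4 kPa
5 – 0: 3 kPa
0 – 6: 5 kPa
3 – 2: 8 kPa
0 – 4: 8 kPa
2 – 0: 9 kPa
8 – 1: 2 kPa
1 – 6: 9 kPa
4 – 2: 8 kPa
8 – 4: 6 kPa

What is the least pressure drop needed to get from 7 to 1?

13 kPa

Running Dijkstra from 7:
7: 0
2: 4  (via 7)
4: 5  (via 7)
6: 7  (via 2)
8: 11  (via 2)
0: 12  (via 6)
3: 12  (via 2)
1: 13  (via 8)
Shortest route: 7–2–8–1 = 13 kPa.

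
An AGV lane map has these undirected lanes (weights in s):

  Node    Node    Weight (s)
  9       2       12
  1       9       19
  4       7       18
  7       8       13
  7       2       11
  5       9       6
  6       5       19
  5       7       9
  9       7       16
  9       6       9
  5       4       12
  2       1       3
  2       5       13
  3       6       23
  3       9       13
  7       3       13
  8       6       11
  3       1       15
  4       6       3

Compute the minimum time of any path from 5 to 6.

Enumerating some paths:
5–9–6: 6+9 = 15
5–6: 19 = 19
Cheapest is 5–9–6 at 15 s.

15 s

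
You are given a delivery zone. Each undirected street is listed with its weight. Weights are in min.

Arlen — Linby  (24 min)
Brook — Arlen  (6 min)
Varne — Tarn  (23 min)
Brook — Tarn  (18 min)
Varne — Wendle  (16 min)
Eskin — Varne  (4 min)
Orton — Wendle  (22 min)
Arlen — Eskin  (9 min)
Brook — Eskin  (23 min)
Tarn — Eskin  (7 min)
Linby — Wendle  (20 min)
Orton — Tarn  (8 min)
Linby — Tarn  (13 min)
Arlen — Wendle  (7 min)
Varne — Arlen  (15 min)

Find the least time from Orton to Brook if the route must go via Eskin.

Best Orton to Eskin: Orton → Tarn → Eskin costing 15
Shortest Eskin→Brook: Eskin → Arlen → Brook = 15
Total via Eskin: 15 + 15 = 30 min.

30 min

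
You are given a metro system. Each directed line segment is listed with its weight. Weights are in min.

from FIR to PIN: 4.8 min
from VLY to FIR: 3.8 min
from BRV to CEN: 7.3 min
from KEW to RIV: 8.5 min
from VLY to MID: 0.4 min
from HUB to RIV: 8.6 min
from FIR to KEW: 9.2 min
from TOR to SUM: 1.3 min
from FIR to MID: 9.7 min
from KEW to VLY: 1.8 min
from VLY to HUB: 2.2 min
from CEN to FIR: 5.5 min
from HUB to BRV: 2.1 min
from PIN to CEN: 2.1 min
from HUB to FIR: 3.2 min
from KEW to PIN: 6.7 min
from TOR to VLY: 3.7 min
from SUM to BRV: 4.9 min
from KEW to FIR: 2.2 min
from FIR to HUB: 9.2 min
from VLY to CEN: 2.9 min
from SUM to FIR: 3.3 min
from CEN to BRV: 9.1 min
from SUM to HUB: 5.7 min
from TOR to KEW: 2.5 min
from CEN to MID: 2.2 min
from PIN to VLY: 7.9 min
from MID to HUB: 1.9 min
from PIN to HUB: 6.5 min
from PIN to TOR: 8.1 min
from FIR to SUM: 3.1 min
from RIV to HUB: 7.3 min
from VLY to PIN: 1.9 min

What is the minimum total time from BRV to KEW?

Settle nodes by increasing distance from BRV:
BRV: 0
CEN: 7.3  (via BRV)
MID: 9.5  (via CEN)
HUB: 11.4  (via MID)
FIR: 12.8  (via CEN)
SUM: 15.9  (via FIR)
PIN: 17.6  (via FIR)
RIV: 20  (via HUB)
KEW: 22  (via FIR)
Shortest route: BRV → CEN → FIR → KEW = 22 min.

22 min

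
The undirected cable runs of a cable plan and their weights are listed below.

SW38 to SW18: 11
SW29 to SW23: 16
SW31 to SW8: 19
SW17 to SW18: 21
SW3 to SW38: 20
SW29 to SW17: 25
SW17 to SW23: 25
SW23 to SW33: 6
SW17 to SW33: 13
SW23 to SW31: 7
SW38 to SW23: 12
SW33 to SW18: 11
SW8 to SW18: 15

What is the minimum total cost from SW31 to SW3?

Enumerating some paths:
SW31 - SW23 - SW33 - SW17 - SW18 - SW38 - SW3: 7+6+13+21+11+20 = 78
SW31 - SW8 - SW18 - SW38 - SW3: 19+15+11+20 = 65
SW31 - SW23 - SW33 - SW18 - SW38 - SW3: 7+6+11+11+20 = 55
SW31 - SW23 - SW38 - SW3: 7+12+20 = 39
The minimum is 39 via SW31 - SW23 - SW38 - SW3.

39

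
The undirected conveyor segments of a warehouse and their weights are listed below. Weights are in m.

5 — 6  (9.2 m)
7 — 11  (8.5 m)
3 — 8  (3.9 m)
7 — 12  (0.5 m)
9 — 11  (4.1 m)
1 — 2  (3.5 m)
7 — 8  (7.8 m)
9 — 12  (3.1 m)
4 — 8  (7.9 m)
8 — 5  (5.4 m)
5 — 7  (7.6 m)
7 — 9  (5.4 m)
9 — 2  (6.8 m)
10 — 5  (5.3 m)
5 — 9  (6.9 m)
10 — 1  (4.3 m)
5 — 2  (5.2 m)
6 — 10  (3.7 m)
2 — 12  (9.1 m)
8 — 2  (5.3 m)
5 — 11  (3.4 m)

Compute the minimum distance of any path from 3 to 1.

Compare a few routes:
3 → 8 → 2 → 1: 3.9+5.3+3.5 = 12.7
3 → 8 → 5 → 10 → 1: 3.9+5.4+5.3+4.3 = 18.9
3 → 8 → 5 → 2 → 1: 3.9+5.4+5.2+3.5 = 18
3 → 8 → 2 → 5 → 10 → 1: 3.9+5.3+5.2+5.3+4.3 = 24
Cheapest is 3 → 8 → 2 → 1 at 12.7 m.

12.7 m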